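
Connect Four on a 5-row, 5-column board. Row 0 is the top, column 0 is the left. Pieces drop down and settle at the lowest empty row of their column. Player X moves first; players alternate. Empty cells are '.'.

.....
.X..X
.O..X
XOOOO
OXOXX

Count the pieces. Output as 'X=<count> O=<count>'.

X=7 O=7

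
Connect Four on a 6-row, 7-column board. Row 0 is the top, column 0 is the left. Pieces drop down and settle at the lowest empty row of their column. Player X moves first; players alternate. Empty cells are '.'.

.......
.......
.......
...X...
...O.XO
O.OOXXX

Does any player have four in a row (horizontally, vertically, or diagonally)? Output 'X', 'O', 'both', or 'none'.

none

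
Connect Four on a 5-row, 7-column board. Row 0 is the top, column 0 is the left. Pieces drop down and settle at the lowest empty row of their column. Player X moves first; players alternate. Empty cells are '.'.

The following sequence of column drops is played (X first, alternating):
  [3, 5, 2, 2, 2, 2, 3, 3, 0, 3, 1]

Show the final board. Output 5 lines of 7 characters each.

Move 1: X drops in col 3, lands at row 4
Move 2: O drops in col 5, lands at row 4
Move 3: X drops in col 2, lands at row 4
Move 4: O drops in col 2, lands at row 3
Move 5: X drops in col 2, lands at row 2
Move 6: O drops in col 2, lands at row 1
Move 7: X drops in col 3, lands at row 3
Move 8: O drops in col 3, lands at row 2
Move 9: X drops in col 0, lands at row 4
Move 10: O drops in col 3, lands at row 1
Move 11: X drops in col 1, lands at row 4

Answer: .......
..OO...
..XO...
..OX...
XXXX.O.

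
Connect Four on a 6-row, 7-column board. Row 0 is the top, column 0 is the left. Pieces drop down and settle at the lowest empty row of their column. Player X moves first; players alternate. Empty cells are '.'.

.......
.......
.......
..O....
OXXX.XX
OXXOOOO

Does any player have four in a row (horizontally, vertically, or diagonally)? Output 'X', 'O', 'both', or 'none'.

O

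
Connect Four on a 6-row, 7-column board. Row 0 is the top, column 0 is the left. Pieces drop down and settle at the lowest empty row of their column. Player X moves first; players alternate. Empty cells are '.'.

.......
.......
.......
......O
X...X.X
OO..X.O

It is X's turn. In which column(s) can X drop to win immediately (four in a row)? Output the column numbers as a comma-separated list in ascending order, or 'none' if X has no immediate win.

Answer: none

Derivation:
col 0: drop X → no win
col 1: drop X → no win
col 2: drop X → no win
col 3: drop X → no win
col 4: drop X → no win
col 5: drop X → no win
col 6: drop X → no win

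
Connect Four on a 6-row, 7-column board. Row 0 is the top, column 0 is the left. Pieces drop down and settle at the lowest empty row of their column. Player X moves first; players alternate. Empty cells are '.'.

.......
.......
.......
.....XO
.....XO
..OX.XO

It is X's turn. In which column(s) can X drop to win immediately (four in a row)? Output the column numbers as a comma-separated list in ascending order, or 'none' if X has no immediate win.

Answer: 5

Derivation:
col 0: drop X → no win
col 1: drop X → no win
col 2: drop X → no win
col 3: drop X → no win
col 4: drop X → no win
col 5: drop X → WIN!
col 6: drop X → no win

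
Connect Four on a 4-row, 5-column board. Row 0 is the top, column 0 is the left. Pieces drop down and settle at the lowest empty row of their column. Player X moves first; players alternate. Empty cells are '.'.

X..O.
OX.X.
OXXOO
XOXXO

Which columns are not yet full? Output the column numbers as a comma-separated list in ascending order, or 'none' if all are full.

Answer: 1,2,4

Derivation:
col 0: top cell = 'X' → FULL
col 1: top cell = '.' → open
col 2: top cell = '.' → open
col 3: top cell = 'O' → FULL
col 4: top cell = '.' → open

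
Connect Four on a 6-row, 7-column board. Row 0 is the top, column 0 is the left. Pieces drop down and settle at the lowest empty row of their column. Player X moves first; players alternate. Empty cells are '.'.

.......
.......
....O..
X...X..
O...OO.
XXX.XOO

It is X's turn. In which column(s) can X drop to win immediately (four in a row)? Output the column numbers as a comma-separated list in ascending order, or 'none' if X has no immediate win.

Answer: 3

Derivation:
col 0: drop X → no win
col 1: drop X → no win
col 2: drop X → no win
col 3: drop X → WIN!
col 4: drop X → no win
col 5: drop X → no win
col 6: drop X → no win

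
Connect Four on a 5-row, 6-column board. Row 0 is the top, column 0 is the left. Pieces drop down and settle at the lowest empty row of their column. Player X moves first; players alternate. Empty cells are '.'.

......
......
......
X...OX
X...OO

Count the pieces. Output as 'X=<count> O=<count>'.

X=3 O=3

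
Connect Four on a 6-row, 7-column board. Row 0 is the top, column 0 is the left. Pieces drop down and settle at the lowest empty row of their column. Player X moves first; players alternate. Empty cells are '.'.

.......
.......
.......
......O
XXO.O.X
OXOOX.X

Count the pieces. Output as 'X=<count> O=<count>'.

X=6 O=6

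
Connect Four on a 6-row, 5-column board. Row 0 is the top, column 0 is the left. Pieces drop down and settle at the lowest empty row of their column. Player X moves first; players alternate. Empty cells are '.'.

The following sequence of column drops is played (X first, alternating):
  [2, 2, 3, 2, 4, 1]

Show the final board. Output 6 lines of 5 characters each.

Move 1: X drops in col 2, lands at row 5
Move 2: O drops in col 2, lands at row 4
Move 3: X drops in col 3, lands at row 5
Move 4: O drops in col 2, lands at row 3
Move 5: X drops in col 4, lands at row 5
Move 6: O drops in col 1, lands at row 5

Answer: .....
.....
.....
..O..
..O..
.OXXX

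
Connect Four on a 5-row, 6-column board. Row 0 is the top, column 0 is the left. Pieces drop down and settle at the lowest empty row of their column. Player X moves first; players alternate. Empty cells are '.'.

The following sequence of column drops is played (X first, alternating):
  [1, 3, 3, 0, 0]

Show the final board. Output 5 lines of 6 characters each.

Answer: ......
......
......
X..X..
OX.O..

Derivation:
Move 1: X drops in col 1, lands at row 4
Move 2: O drops in col 3, lands at row 4
Move 3: X drops in col 3, lands at row 3
Move 4: O drops in col 0, lands at row 4
Move 5: X drops in col 0, lands at row 3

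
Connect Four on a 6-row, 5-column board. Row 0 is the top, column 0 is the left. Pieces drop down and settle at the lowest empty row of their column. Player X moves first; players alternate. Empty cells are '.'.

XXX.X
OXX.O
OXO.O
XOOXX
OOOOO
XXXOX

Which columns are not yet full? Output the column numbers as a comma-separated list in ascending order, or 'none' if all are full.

Answer: 3

Derivation:
col 0: top cell = 'X' → FULL
col 1: top cell = 'X' → FULL
col 2: top cell = 'X' → FULL
col 3: top cell = '.' → open
col 4: top cell = 'X' → FULL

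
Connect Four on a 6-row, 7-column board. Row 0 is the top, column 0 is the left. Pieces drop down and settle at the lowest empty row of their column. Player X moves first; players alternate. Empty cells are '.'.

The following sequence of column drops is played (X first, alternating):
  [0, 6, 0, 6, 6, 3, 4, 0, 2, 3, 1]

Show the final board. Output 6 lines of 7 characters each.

Move 1: X drops in col 0, lands at row 5
Move 2: O drops in col 6, lands at row 5
Move 3: X drops in col 0, lands at row 4
Move 4: O drops in col 6, lands at row 4
Move 5: X drops in col 6, lands at row 3
Move 6: O drops in col 3, lands at row 5
Move 7: X drops in col 4, lands at row 5
Move 8: O drops in col 0, lands at row 3
Move 9: X drops in col 2, lands at row 5
Move 10: O drops in col 3, lands at row 4
Move 11: X drops in col 1, lands at row 5

Answer: .......
.......
.......
O.....X
X..O..O
XXXOX.O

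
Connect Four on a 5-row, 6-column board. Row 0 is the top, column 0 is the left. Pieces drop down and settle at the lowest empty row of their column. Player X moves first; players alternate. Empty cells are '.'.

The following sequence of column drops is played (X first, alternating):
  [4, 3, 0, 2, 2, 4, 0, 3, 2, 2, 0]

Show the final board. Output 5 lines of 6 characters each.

Move 1: X drops in col 4, lands at row 4
Move 2: O drops in col 3, lands at row 4
Move 3: X drops in col 0, lands at row 4
Move 4: O drops in col 2, lands at row 4
Move 5: X drops in col 2, lands at row 3
Move 6: O drops in col 4, lands at row 3
Move 7: X drops in col 0, lands at row 3
Move 8: O drops in col 3, lands at row 3
Move 9: X drops in col 2, lands at row 2
Move 10: O drops in col 2, lands at row 1
Move 11: X drops in col 0, lands at row 2

Answer: ......
..O...
X.X...
X.XOO.
X.OOX.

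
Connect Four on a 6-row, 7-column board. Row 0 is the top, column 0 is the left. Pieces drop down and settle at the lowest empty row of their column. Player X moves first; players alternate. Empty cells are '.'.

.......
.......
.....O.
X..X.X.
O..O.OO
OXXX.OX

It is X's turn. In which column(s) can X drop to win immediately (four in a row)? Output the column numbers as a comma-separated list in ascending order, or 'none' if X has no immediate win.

Answer: 4

Derivation:
col 0: drop X → no win
col 1: drop X → no win
col 2: drop X → no win
col 3: drop X → no win
col 4: drop X → WIN!
col 5: drop X → no win
col 6: drop X → no win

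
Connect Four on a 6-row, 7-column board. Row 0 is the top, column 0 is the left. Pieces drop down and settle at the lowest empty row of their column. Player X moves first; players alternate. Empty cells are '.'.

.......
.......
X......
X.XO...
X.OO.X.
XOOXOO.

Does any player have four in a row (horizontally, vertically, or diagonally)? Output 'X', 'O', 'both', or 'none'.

X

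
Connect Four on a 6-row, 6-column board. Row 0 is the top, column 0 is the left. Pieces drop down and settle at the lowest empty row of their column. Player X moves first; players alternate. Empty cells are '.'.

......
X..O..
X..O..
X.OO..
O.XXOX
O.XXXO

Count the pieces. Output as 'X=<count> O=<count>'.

X=9 O=8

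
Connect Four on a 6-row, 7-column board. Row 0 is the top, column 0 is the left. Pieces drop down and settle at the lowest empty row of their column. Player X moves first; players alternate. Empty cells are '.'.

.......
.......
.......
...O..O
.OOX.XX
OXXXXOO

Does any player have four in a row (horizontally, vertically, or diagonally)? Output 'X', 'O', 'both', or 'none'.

X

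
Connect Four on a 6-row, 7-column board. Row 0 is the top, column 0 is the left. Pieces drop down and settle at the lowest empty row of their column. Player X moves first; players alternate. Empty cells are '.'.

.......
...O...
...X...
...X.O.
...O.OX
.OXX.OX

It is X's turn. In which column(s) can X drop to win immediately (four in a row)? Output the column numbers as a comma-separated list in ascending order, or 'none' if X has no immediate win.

Answer: none

Derivation:
col 0: drop X → no win
col 1: drop X → no win
col 2: drop X → no win
col 3: drop X → no win
col 4: drop X → no win
col 5: drop X → no win
col 6: drop X → no win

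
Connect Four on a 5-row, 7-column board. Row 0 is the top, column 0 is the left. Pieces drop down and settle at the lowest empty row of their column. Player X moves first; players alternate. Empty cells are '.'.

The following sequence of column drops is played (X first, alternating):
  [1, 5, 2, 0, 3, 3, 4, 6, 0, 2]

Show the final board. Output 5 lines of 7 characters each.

Move 1: X drops in col 1, lands at row 4
Move 2: O drops in col 5, lands at row 4
Move 3: X drops in col 2, lands at row 4
Move 4: O drops in col 0, lands at row 4
Move 5: X drops in col 3, lands at row 4
Move 6: O drops in col 3, lands at row 3
Move 7: X drops in col 4, lands at row 4
Move 8: O drops in col 6, lands at row 4
Move 9: X drops in col 0, lands at row 3
Move 10: O drops in col 2, lands at row 3

Answer: .......
.......
.......
X.OO...
OXXXXOO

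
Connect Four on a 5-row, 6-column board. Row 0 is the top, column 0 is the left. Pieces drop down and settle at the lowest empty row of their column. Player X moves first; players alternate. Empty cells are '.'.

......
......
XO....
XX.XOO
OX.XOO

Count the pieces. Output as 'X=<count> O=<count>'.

X=6 O=6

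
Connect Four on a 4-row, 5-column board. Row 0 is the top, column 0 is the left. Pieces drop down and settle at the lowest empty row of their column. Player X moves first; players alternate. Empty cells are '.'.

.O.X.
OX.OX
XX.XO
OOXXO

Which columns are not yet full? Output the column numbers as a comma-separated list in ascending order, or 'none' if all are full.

col 0: top cell = '.' → open
col 1: top cell = 'O' → FULL
col 2: top cell = '.' → open
col 3: top cell = 'X' → FULL
col 4: top cell = '.' → open

Answer: 0,2,4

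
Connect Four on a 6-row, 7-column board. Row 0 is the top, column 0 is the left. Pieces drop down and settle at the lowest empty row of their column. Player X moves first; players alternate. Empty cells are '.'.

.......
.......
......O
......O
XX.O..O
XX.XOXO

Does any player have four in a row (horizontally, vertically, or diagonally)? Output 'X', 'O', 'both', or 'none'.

O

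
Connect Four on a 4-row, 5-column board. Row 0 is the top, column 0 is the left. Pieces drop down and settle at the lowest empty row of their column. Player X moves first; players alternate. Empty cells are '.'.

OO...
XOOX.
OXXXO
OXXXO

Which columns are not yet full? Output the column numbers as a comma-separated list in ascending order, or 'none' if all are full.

Answer: 2,3,4

Derivation:
col 0: top cell = 'O' → FULL
col 1: top cell = 'O' → FULL
col 2: top cell = '.' → open
col 3: top cell = '.' → open
col 4: top cell = '.' → open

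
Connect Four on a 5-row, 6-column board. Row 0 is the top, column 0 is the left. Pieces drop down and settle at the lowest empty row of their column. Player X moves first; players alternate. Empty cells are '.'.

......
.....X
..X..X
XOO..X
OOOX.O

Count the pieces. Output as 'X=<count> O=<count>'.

X=6 O=6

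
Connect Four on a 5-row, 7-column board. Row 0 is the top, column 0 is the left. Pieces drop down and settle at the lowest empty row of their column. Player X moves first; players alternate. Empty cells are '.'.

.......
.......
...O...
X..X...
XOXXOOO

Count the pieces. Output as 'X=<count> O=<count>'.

X=5 O=5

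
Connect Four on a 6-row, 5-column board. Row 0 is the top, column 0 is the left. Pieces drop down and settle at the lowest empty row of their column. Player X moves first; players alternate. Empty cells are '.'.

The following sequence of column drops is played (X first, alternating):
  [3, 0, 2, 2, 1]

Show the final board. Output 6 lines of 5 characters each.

Move 1: X drops in col 3, lands at row 5
Move 2: O drops in col 0, lands at row 5
Move 3: X drops in col 2, lands at row 5
Move 4: O drops in col 2, lands at row 4
Move 5: X drops in col 1, lands at row 5

Answer: .....
.....
.....
.....
..O..
OXXX.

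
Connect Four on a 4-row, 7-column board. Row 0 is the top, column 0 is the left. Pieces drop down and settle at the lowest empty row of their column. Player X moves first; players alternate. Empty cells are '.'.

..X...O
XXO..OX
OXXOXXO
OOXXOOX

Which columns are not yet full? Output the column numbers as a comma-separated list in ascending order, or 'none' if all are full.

Answer: 0,1,3,4,5

Derivation:
col 0: top cell = '.' → open
col 1: top cell = '.' → open
col 2: top cell = 'X' → FULL
col 3: top cell = '.' → open
col 4: top cell = '.' → open
col 5: top cell = '.' → open
col 6: top cell = 'O' → FULL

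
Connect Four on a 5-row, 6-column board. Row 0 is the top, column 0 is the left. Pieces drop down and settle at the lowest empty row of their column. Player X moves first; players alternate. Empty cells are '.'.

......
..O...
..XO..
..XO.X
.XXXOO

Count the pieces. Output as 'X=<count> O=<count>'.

X=6 O=5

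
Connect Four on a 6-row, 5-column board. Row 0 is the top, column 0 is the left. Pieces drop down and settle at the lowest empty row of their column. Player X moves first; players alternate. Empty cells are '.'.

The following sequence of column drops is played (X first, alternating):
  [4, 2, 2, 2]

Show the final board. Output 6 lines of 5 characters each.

Move 1: X drops in col 4, lands at row 5
Move 2: O drops in col 2, lands at row 5
Move 3: X drops in col 2, lands at row 4
Move 4: O drops in col 2, lands at row 3

Answer: .....
.....
.....
..O..
..X..
..O.X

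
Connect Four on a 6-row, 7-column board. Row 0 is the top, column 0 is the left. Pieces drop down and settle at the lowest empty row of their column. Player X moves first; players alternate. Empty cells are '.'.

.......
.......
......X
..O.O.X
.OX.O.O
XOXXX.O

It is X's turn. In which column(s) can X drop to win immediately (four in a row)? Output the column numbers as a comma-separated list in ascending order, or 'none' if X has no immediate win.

col 0: drop X → no win
col 1: drop X → no win
col 2: drop X → no win
col 3: drop X → no win
col 4: drop X → no win
col 5: drop X → WIN!
col 6: drop X → no win

Answer: 5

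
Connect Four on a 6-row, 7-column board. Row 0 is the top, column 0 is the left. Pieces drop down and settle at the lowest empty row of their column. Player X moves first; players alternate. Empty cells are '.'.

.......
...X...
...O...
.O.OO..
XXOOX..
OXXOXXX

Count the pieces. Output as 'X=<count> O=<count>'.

X=9 O=8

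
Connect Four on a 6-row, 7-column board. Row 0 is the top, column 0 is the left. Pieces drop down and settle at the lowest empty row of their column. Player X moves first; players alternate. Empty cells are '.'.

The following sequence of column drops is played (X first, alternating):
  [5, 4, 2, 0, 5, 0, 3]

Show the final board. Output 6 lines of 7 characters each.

Answer: .......
.......
.......
.......
O....X.
O.XXOX.

Derivation:
Move 1: X drops in col 5, lands at row 5
Move 2: O drops in col 4, lands at row 5
Move 3: X drops in col 2, lands at row 5
Move 4: O drops in col 0, lands at row 5
Move 5: X drops in col 5, lands at row 4
Move 6: O drops in col 0, lands at row 4
Move 7: X drops in col 3, lands at row 5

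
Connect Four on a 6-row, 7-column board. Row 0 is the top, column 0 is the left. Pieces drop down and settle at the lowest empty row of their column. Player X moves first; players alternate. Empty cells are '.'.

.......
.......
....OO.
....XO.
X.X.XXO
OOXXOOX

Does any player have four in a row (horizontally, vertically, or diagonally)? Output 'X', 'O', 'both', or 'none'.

none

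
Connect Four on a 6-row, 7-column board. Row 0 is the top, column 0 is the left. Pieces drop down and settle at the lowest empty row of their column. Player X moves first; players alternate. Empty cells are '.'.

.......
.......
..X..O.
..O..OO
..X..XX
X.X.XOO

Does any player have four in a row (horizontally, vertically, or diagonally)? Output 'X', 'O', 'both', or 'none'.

none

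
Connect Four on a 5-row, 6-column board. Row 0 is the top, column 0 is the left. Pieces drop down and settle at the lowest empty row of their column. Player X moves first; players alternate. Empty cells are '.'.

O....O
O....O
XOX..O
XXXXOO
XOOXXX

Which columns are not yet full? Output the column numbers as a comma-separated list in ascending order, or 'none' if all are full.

col 0: top cell = 'O' → FULL
col 1: top cell = '.' → open
col 2: top cell = '.' → open
col 3: top cell = '.' → open
col 4: top cell = '.' → open
col 5: top cell = 'O' → FULL

Answer: 1,2,3,4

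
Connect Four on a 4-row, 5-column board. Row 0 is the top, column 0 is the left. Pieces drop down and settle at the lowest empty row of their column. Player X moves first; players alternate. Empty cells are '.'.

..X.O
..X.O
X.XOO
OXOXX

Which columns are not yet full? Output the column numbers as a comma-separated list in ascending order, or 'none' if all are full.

col 0: top cell = '.' → open
col 1: top cell = '.' → open
col 2: top cell = 'X' → FULL
col 3: top cell = '.' → open
col 4: top cell = 'O' → FULL

Answer: 0,1,3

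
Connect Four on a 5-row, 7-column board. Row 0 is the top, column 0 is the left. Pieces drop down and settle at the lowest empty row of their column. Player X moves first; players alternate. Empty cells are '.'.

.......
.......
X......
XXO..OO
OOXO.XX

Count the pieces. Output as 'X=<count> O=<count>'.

X=6 O=6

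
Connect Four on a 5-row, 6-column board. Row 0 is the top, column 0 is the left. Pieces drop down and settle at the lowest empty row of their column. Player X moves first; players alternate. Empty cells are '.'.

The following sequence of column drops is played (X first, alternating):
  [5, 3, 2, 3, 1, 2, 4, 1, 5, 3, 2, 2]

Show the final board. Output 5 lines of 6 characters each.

Move 1: X drops in col 5, lands at row 4
Move 2: O drops in col 3, lands at row 4
Move 3: X drops in col 2, lands at row 4
Move 4: O drops in col 3, lands at row 3
Move 5: X drops in col 1, lands at row 4
Move 6: O drops in col 2, lands at row 3
Move 7: X drops in col 4, lands at row 4
Move 8: O drops in col 1, lands at row 3
Move 9: X drops in col 5, lands at row 3
Move 10: O drops in col 3, lands at row 2
Move 11: X drops in col 2, lands at row 2
Move 12: O drops in col 2, lands at row 1

Answer: ......
..O...
..XO..
.OOO.X
.XXOXX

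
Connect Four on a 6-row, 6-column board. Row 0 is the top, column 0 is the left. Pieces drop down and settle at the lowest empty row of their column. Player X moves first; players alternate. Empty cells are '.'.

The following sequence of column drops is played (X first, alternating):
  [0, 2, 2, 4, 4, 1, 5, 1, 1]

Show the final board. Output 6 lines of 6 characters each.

Move 1: X drops in col 0, lands at row 5
Move 2: O drops in col 2, lands at row 5
Move 3: X drops in col 2, lands at row 4
Move 4: O drops in col 4, lands at row 5
Move 5: X drops in col 4, lands at row 4
Move 6: O drops in col 1, lands at row 5
Move 7: X drops in col 5, lands at row 5
Move 8: O drops in col 1, lands at row 4
Move 9: X drops in col 1, lands at row 3

Answer: ......
......
......
.X....
.OX.X.
XOO.OX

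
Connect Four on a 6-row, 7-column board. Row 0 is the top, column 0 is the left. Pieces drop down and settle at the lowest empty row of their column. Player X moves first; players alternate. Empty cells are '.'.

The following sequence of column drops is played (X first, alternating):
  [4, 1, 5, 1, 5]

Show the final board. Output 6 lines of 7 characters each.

Answer: .......
.......
.......
.......
.O...X.
.O..XX.

Derivation:
Move 1: X drops in col 4, lands at row 5
Move 2: O drops in col 1, lands at row 5
Move 3: X drops in col 5, lands at row 5
Move 4: O drops in col 1, lands at row 4
Move 5: X drops in col 5, lands at row 4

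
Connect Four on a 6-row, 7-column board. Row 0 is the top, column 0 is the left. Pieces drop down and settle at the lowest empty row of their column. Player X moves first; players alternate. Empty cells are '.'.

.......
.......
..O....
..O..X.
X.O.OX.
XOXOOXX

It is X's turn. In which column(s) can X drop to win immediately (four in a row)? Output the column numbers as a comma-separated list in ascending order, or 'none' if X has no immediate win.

col 0: drop X → no win
col 1: drop X → no win
col 2: drop X → no win
col 3: drop X → no win
col 4: drop X → no win
col 5: drop X → WIN!
col 6: drop X → no win

Answer: 5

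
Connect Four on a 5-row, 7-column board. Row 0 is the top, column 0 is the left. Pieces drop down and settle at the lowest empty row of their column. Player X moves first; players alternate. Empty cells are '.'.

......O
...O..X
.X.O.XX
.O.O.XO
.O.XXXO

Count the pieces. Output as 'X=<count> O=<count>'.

X=8 O=8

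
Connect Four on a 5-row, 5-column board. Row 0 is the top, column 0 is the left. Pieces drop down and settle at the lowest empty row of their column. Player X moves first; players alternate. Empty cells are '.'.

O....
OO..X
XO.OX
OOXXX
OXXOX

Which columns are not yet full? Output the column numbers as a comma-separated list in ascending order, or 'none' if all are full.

col 0: top cell = 'O' → FULL
col 1: top cell = '.' → open
col 2: top cell = '.' → open
col 3: top cell = '.' → open
col 4: top cell = '.' → open

Answer: 1,2,3,4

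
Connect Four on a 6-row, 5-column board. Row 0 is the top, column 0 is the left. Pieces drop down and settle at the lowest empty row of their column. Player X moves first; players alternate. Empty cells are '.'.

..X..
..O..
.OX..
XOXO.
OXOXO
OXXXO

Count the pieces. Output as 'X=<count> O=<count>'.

X=9 O=9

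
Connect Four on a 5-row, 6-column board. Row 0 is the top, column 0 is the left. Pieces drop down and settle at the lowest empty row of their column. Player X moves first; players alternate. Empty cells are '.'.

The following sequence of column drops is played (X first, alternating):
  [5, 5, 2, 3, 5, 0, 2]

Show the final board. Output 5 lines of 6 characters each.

Answer: ......
......
.....X
..X..O
O.XO.X

Derivation:
Move 1: X drops in col 5, lands at row 4
Move 2: O drops in col 5, lands at row 3
Move 3: X drops in col 2, lands at row 4
Move 4: O drops in col 3, lands at row 4
Move 5: X drops in col 5, lands at row 2
Move 6: O drops in col 0, lands at row 4
Move 7: X drops in col 2, lands at row 3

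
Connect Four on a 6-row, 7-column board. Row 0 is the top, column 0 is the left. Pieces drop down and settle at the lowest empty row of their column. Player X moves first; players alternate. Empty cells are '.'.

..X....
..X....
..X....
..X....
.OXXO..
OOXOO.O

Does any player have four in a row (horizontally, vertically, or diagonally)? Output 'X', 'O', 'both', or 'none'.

X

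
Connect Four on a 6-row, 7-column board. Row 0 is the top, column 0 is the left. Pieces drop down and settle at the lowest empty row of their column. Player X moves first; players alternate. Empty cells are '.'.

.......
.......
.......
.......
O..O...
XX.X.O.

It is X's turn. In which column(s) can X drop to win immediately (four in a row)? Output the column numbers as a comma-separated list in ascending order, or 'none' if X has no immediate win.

col 0: drop X → no win
col 1: drop X → no win
col 2: drop X → WIN!
col 3: drop X → no win
col 4: drop X → no win
col 5: drop X → no win
col 6: drop X → no win

Answer: 2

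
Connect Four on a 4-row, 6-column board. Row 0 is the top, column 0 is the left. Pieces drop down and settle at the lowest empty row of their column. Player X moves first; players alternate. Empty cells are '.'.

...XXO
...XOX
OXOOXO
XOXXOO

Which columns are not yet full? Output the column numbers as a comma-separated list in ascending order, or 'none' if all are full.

col 0: top cell = '.' → open
col 1: top cell = '.' → open
col 2: top cell = '.' → open
col 3: top cell = 'X' → FULL
col 4: top cell = 'X' → FULL
col 5: top cell = 'O' → FULL

Answer: 0,1,2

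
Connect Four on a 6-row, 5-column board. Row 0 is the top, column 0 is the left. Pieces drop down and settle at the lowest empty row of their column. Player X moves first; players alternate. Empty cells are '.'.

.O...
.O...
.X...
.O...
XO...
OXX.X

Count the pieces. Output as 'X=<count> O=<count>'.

X=5 O=5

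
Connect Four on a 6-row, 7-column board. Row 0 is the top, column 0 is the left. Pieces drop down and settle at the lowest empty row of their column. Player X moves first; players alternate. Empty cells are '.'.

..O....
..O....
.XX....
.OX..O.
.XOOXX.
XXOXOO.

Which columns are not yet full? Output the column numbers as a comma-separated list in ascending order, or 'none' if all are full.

Answer: 0,1,3,4,5,6

Derivation:
col 0: top cell = '.' → open
col 1: top cell = '.' → open
col 2: top cell = 'O' → FULL
col 3: top cell = '.' → open
col 4: top cell = '.' → open
col 5: top cell = '.' → open
col 6: top cell = '.' → open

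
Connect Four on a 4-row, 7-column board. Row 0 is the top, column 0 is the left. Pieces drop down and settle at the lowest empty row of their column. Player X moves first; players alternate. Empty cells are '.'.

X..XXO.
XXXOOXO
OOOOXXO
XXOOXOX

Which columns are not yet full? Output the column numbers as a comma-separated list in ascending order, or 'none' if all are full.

Answer: 1,2,6

Derivation:
col 0: top cell = 'X' → FULL
col 1: top cell = '.' → open
col 2: top cell = '.' → open
col 3: top cell = 'X' → FULL
col 4: top cell = 'X' → FULL
col 5: top cell = 'O' → FULL
col 6: top cell = '.' → open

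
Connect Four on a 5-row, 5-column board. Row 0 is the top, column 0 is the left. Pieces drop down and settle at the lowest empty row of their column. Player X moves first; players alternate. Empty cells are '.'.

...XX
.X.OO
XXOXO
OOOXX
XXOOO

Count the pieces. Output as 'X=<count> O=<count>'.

X=10 O=10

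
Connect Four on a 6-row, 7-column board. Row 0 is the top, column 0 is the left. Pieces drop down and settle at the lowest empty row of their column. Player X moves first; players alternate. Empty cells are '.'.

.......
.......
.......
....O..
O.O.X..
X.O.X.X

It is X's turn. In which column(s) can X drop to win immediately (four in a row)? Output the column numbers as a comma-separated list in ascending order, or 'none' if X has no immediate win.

col 0: drop X → no win
col 1: drop X → no win
col 2: drop X → no win
col 3: drop X → no win
col 4: drop X → no win
col 5: drop X → no win
col 6: drop X → no win

Answer: none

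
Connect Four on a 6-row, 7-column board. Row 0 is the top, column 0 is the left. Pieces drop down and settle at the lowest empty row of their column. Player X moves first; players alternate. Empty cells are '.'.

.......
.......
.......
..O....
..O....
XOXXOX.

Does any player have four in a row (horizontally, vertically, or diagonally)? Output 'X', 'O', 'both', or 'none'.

none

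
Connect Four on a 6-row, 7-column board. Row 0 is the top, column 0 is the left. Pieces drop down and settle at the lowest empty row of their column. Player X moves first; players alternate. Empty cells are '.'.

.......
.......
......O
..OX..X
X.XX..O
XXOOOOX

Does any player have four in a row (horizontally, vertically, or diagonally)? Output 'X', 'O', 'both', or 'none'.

O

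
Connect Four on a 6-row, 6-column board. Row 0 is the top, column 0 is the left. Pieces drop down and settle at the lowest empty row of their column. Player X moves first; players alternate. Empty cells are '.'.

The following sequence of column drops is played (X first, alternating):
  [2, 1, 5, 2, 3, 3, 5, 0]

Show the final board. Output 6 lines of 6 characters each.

Move 1: X drops in col 2, lands at row 5
Move 2: O drops in col 1, lands at row 5
Move 3: X drops in col 5, lands at row 5
Move 4: O drops in col 2, lands at row 4
Move 5: X drops in col 3, lands at row 5
Move 6: O drops in col 3, lands at row 4
Move 7: X drops in col 5, lands at row 4
Move 8: O drops in col 0, lands at row 5

Answer: ......
......
......
......
..OO.X
OOXX.X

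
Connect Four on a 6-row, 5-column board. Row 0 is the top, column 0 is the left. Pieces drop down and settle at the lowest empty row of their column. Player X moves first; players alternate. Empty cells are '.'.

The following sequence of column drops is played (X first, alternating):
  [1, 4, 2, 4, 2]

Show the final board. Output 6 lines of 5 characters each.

Answer: .....
.....
.....
.....
..X.O
.XX.O

Derivation:
Move 1: X drops in col 1, lands at row 5
Move 2: O drops in col 4, lands at row 5
Move 3: X drops in col 2, lands at row 5
Move 4: O drops in col 4, lands at row 4
Move 5: X drops in col 2, lands at row 4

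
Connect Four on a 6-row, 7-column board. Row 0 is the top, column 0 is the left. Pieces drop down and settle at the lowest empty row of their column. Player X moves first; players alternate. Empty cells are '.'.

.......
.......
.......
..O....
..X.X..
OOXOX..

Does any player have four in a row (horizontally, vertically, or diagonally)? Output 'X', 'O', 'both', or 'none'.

none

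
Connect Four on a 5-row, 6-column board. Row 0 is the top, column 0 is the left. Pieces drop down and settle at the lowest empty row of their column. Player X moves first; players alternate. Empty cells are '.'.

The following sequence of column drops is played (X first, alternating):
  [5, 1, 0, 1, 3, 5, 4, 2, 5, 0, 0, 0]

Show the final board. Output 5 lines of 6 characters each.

Answer: ......
O.....
X....X
OO...O
XOOXXX

Derivation:
Move 1: X drops in col 5, lands at row 4
Move 2: O drops in col 1, lands at row 4
Move 3: X drops in col 0, lands at row 4
Move 4: O drops in col 1, lands at row 3
Move 5: X drops in col 3, lands at row 4
Move 6: O drops in col 5, lands at row 3
Move 7: X drops in col 4, lands at row 4
Move 8: O drops in col 2, lands at row 4
Move 9: X drops in col 5, lands at row 2
Move 10: O drops in col 0, lands at row 3
Move 11: X drops in col 0, lands at row 2
Move 12: O drops in col 0, lands at row 1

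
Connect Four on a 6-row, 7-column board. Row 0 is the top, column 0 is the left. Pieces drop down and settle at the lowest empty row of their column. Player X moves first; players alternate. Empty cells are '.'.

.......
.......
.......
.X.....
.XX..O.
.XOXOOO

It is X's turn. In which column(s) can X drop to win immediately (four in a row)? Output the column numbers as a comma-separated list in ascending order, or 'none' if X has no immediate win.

Answer: 1

Derivation:
col 0: drop X → no win
col 1: drop X → WIN!
col 2: drop X → no win
col 3: drop X → no win
col 4: drop X → no win
col 5: drop X → no win
col 6: drop X → no win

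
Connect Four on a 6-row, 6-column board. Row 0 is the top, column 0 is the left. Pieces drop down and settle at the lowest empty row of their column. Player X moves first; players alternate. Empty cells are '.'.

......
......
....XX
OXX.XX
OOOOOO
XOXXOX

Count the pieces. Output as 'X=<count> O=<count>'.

X=10 O=9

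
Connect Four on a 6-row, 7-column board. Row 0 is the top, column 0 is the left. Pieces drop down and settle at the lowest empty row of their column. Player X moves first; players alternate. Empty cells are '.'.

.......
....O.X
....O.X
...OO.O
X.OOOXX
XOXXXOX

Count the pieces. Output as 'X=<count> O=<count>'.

X=10 O=10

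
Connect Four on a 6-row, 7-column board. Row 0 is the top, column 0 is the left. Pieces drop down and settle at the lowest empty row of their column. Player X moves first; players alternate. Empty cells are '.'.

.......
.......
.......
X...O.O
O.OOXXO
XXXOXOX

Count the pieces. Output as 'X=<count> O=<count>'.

X=8 O=8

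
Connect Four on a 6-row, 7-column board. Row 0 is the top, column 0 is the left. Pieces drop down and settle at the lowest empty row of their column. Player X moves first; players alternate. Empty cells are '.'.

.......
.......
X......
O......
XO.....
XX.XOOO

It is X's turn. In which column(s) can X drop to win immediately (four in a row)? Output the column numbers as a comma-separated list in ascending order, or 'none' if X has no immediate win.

col 0: drop X → no win
col 1: drop X → no win
col 2: drop X → WIN!
col 3: drop X → no win
col 4: drop X → no win
col 5: drop X → no win
col 6: drop X → no win

Answer: 2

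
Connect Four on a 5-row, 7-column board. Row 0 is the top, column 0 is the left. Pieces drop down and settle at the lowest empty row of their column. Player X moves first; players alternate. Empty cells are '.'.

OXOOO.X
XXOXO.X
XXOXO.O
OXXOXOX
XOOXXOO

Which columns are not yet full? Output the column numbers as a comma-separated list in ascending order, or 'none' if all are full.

col 0: top cell = 'O' → FULL
col 1: top cell = 'X' → FULL
col 2: top cell = 'O' → FULL
col 3: top cell = 'O' → FULL
col 4: top cell = 'O' → FULL
col 5: top cell = '.' → open
col 6: top cell = 'X' → FULL

Answer: 5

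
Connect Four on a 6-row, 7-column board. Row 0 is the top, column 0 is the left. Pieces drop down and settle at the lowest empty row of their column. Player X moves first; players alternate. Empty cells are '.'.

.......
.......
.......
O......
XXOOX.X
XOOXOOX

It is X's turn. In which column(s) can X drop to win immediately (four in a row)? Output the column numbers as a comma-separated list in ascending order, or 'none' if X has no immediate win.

Answer: none

Derivation:
col 0: drop X → no win
col 1: drop X → no win
col 2: drop X → no win
col 3: drop X → no win
col 4: drop X → no win
col 5: drop X → no win
col 6: drop X → no win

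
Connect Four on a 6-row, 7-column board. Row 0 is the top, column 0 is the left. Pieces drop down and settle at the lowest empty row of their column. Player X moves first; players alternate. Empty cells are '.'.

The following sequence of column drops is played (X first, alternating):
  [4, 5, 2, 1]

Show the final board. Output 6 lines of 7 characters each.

Answer: .......
.......
.......
.......
.......
.OX.XO.

Derivation:
Move 1: X drops in col 4, lands at row 5
Move 2: O drops in col 5, lands at row 5
Move 3: X drops in col 2, lands at row 5
Move 4: O drops in col 1, lands at row 5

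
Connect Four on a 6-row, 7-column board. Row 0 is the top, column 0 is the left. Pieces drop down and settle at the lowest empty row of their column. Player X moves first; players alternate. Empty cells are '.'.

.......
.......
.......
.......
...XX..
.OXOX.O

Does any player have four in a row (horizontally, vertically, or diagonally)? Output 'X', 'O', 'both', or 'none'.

none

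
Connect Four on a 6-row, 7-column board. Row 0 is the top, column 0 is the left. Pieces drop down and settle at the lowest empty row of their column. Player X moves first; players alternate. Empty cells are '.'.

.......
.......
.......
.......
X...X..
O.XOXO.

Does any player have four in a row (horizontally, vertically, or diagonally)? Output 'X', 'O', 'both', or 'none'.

none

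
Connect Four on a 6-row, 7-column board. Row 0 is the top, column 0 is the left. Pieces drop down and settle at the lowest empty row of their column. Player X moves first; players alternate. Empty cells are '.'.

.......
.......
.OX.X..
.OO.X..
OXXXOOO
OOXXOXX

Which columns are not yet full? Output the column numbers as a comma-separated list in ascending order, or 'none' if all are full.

col 0: top cell = '.' → open
col 1: top cell = '.' → open
col 2: top cell = '.' → open
col 3: top cell = '.' → open
col 4: top cell = '.' → open
col 5: top cell = '.' → open
col 6: top cell = '.' → open

Answer: 0,1,2,3,4,5,6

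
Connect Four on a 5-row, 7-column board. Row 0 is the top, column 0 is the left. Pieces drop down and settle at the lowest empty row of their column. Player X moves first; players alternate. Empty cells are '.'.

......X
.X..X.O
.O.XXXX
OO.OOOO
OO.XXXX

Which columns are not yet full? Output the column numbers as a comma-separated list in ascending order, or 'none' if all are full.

Answer: 0,1,2,3,4,5

Derivation:
col 0: top cell = '.' → open
col 1: top cell = '.' → open
col 2: top cell = '.' → open
col 3: top cell = '.' → open
col 4: top cell = '.' → open
col 5: top cell = '.' → open
col 6: top cell = 'X' → FULL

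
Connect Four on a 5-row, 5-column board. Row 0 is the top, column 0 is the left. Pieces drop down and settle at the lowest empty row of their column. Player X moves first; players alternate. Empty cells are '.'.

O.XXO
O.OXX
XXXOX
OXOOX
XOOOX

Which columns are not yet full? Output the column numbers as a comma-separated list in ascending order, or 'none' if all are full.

Answer: 1

Derivation:
col 0: top cell = 'O' → FULL
col 1: top cell = '.' → open
col 2: top cell = 'X' → FULL
col 3: top cell = 'X' → FULL
col 4: top cell = 'O' → FULL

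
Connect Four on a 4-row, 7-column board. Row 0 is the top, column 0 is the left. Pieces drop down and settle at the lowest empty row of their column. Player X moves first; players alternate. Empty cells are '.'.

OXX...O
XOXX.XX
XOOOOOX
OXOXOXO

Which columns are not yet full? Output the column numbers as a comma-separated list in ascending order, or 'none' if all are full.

col 0: top cell = 'O' → FULL
col 1: top cell = 'X' → FULL
col 2: top cell = 'X' → FULL
col 3: top cell = '.' → open
col 4: top cell = '.' → open
col 5: top cell = '.' → open
col 6: top cell = 'O' → FULL

Answer: 3,4,5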